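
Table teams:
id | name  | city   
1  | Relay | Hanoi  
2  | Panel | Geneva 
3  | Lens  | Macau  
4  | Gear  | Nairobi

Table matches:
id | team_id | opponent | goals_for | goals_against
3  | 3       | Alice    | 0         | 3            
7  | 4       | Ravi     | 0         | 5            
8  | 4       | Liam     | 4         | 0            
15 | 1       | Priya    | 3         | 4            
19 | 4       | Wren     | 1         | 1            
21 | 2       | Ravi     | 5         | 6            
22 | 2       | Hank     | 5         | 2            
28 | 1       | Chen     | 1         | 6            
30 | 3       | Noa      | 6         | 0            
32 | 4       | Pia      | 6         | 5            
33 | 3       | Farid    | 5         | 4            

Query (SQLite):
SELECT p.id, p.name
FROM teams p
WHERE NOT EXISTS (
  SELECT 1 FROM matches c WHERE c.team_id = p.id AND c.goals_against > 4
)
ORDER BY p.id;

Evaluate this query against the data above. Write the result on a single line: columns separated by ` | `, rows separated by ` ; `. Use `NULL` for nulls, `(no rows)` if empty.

3 | Lens

For each teams row, check whether any matches with matching team_id has goals_against > 4.
Keep rows where that is false.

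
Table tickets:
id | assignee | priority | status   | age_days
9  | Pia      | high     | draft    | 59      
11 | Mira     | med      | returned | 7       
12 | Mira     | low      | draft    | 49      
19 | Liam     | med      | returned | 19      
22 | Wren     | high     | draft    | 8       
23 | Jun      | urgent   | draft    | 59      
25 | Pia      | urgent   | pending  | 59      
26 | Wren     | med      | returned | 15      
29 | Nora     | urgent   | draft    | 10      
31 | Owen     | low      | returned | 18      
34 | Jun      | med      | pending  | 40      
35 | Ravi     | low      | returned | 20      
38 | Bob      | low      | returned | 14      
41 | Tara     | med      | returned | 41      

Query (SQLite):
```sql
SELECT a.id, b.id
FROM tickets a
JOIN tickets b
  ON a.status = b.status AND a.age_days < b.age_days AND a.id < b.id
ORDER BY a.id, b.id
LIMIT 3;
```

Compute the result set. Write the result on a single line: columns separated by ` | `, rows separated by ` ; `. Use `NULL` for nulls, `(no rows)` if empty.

11 | 19 ; 11 | 26 ; 11 | 31

Pairs (a,b) with same status, a.age_days < b.age_days, a.id < b.id.
status groups: draft:{9,12,22,23,29} pending:{25,34} returned:{11,19,26,31,35,38,41}
Ordered by (a.id, b.id); first 3.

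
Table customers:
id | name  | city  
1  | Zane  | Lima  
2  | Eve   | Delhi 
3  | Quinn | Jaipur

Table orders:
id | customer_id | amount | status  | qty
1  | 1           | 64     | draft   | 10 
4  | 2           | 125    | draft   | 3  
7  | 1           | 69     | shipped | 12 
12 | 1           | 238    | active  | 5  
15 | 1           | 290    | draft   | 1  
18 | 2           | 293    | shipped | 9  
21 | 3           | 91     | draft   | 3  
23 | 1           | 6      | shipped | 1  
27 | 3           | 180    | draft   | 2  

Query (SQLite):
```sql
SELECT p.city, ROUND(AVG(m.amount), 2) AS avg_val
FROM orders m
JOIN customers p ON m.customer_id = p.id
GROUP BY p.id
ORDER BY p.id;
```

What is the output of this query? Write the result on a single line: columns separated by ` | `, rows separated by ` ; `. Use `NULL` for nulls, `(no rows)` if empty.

Lima | 133.4 ; Delhi | 209 ; Jaipur | 135.5

Join each orders row to its customers via customer_id.
Group joined rows by customers.id; compute ROUND(AVG(m.amount), 2) per group.
  1: ids {1, 7, 12, 15, 23} → ROUND(AVG(m.amount), 2)=133.4
  2: ids {4, 18} → ROUND(AVG(m.amount), 2)=209
  3: ids {21, 27} → ROUND(AVG(m.amount), 2)=135.5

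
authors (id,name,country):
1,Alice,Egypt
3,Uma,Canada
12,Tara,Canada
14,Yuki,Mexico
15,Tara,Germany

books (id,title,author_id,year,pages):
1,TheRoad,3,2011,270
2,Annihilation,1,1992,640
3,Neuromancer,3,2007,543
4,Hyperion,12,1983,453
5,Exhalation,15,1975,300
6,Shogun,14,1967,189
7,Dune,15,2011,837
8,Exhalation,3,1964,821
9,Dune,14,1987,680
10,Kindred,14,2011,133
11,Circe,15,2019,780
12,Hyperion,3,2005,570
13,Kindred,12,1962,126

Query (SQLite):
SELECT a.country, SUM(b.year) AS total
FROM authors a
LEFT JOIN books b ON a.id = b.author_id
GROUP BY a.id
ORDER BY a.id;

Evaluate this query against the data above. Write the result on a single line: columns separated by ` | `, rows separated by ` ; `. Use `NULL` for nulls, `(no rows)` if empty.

Egypt | 1992 ; Canada | 7987 ; Canada | 3945 ; Mexico | 5965 ; Germany | 6005

LEFT JOIN keeps every authors row; unmatched ones get NULL for books columns.
Group by authors.id and compute SUM(b.year). SUM over an all-NULL group is NULL.
  1: ids {2} → SUM(b.year)=1992
  3: ids {1, 3, 8, 12} → SUM(b.year)=7987
  12: ids {4, 13} → SUM(b.year)=3945
  14: ids {6, 9, 10} → SUM(b.year)=5965
  15: ids {5, 7, 11} → SUM(b.year)=6005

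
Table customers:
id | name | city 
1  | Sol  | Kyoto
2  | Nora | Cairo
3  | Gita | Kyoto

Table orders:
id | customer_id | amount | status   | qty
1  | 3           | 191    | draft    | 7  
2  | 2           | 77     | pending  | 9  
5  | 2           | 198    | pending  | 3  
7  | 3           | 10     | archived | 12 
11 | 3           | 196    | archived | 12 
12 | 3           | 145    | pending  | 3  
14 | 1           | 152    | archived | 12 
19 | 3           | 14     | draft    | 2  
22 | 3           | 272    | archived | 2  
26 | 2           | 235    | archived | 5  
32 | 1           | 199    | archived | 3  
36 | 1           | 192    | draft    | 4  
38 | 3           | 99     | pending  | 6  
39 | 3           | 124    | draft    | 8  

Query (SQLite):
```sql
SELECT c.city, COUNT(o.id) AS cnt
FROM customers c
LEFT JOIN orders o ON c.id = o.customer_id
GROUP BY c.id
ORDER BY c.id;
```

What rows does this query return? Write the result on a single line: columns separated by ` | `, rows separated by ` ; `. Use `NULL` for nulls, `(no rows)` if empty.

LEFT JOIN keeps every customers row; unmatched ones get NULL for orders columns.
Group by customers.id and compute COUNT(o.id). COUNT(col) of an all-NULL group is 0.
  1: ids {14, 32, 36} → COUNT(o.id)=3
  2: ids {2, 5, 26} → COUNT(o.id)=3
  3: ids {1, 7, 11, 12, 19, 22, 38, 39} → COUNT(o.id)=8

Kyoto | 3 ; Cairo | 3 ; Kyoto | 8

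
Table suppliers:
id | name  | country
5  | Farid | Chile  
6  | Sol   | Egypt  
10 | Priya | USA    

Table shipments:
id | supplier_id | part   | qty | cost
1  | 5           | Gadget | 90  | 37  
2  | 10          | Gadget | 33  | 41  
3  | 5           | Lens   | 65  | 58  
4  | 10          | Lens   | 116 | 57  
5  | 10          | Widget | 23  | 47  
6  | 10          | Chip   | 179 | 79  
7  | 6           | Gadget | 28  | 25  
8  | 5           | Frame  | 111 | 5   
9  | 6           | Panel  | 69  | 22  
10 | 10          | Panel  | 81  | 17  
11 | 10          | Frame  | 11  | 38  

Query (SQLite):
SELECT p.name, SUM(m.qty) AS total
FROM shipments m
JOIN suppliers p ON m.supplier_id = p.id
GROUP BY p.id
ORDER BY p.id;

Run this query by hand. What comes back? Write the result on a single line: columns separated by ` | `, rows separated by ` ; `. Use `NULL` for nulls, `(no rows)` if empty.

Farid | 266 ; Sol | 97 ; Priya | 443

Join each shipments row to its suppliers via supplier_id.
Group joined rows by suppliers.id; compute SUM(m.qty) per group.
  5: ids {1, 3, 8} → SUM(m.qty)=266
  6: ids {7, 9} → SUM(m.qty)=97
  10: ids {2, 4, 5, 6, 10, 11} → SUM(m.qty)=443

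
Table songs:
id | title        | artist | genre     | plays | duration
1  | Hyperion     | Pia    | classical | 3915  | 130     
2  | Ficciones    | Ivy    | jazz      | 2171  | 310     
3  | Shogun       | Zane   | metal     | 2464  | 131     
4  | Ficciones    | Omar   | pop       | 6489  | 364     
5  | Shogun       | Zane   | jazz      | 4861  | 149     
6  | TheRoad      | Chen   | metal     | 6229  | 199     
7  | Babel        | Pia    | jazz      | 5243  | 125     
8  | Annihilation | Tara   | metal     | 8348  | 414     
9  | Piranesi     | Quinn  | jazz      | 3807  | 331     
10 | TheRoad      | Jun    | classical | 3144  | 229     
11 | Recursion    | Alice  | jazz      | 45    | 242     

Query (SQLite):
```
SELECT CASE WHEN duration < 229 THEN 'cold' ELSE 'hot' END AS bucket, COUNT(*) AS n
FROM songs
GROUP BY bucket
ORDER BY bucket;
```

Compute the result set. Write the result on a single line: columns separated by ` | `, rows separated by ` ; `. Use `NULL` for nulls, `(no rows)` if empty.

Bucket rows by duration < 229 → 'cold' else 'hot'; count each bucket.

cold | 5 ; hot | 6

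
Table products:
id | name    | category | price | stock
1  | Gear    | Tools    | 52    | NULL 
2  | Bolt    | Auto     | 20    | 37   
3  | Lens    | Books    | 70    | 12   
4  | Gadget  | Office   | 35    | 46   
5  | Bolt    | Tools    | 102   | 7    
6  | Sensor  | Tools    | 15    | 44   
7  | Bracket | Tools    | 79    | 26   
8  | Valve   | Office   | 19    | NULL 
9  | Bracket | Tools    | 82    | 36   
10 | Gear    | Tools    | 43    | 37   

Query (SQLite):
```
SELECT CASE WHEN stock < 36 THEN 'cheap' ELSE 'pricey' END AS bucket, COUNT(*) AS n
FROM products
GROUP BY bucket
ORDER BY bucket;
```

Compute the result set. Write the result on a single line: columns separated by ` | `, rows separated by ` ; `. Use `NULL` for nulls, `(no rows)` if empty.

Bucket rows by stock < 36 → 'cheap' else 'pricey'; count each bucket.
NULL < 36 is unknown, so NULL stock falls into ELSE → 'pricey'.

cheap | 3 ; pricey | 7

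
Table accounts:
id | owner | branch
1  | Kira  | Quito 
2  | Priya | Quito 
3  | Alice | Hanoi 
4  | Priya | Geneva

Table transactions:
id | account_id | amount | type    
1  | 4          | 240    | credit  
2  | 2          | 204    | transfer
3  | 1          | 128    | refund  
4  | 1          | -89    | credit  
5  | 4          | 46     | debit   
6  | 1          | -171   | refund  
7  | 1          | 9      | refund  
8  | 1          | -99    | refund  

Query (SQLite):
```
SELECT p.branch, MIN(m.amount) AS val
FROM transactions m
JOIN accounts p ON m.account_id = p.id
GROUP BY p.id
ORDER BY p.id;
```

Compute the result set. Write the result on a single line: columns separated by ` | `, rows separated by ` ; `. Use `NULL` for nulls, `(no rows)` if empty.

Join each transactions row to its accounts via account_id.
Group joined rows by accounts.id; compute MIN(m.amount) per group.
  1: ids {3, 4, 6, 7, 8} → MIN(m.amount)=-171
  2: ids {2} → MIN(m.amount)=204
  4: ids {1, 5} → MIN(m.amount)=46

Quito | -171 ; Quito | 204 ; Geneva | 46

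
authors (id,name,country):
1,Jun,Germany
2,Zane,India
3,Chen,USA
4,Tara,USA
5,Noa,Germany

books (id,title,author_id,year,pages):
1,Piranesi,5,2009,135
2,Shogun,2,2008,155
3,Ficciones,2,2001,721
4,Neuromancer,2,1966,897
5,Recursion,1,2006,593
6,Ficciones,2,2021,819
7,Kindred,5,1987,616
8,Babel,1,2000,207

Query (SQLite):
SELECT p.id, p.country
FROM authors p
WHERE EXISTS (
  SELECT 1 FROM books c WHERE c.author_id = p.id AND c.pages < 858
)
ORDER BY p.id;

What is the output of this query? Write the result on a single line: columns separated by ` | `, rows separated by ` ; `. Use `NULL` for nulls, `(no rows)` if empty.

1 | Germany ; 2 | India ; 5 | Germany

For each authors row, check whether any books with matching author_id has pages < 858.
Keep rows where that is true.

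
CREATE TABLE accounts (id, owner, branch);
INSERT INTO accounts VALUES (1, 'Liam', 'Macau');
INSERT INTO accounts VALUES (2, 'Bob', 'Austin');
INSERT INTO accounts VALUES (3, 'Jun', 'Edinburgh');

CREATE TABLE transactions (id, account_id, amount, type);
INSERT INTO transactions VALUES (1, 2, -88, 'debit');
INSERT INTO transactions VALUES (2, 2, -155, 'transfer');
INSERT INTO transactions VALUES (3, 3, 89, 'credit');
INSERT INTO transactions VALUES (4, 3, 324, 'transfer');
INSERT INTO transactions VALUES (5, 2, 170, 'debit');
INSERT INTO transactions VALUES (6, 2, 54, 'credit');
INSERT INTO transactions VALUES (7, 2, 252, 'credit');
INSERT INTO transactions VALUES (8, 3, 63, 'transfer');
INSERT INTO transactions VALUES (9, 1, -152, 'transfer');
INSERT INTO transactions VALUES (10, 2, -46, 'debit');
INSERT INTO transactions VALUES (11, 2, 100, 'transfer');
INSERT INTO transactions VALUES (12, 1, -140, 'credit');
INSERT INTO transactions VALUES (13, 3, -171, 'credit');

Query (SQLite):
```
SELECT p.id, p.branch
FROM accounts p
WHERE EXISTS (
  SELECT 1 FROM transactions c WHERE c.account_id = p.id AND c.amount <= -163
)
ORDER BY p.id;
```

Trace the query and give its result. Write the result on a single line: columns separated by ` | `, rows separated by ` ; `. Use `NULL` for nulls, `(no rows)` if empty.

3 | Edinburgh

For each accounts row, check whether any transactions with matching account_id has amount <= -163.
Keep rows where that is true.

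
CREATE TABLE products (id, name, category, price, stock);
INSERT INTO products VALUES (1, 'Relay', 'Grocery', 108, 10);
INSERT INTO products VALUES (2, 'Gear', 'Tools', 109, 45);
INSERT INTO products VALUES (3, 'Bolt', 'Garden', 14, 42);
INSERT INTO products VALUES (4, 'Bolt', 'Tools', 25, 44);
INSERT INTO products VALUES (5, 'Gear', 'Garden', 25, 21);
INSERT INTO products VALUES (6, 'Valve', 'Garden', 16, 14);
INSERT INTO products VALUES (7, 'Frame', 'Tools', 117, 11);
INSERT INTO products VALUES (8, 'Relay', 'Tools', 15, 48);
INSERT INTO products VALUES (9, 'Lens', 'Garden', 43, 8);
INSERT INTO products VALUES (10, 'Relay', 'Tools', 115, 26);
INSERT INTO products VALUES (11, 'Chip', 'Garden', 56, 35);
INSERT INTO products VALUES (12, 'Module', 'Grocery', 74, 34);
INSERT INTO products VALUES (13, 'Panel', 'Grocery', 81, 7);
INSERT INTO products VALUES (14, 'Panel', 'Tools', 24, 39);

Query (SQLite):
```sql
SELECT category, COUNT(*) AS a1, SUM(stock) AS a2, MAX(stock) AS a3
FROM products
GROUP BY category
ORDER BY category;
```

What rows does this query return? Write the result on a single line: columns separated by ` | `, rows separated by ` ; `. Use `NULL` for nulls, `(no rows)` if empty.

Garden | 5 | 120 | 42 ; Grocery | 3 | 51 | 34 ; Tools | 6 | 213 | 48

Group products by category.
Per group compute: COUNT(*), SUM(stock), MAX(stock).
  Garden: ids {3, 5, 6, 9, 11} → COUNT(*)=5, SUM(stock)=120, MAX(stock)=42
  Grocery: ids {1, 12, 13} → COUNT(*)=3, SUM(stock)=51, MAX(stock)=34
  Tools: ids {2, 4, 7, 8, 10, 14} → COUNT(*)=6, SUM(stock)=213, MAX(stock)=48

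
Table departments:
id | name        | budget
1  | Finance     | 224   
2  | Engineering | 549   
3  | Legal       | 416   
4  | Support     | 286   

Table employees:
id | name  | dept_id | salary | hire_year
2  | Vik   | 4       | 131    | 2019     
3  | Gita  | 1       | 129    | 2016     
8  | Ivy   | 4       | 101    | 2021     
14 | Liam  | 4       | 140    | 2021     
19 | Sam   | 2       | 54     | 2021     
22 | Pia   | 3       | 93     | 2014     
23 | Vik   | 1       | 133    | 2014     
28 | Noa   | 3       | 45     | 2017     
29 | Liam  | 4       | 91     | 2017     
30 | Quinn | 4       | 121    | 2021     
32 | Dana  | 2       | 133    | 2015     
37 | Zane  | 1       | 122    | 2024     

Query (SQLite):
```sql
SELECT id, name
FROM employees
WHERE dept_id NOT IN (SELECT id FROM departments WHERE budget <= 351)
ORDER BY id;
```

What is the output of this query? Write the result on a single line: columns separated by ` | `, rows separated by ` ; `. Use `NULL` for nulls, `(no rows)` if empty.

19 | Sam ; 22 | Pia ; 28 | Noa ; 32 | Dana

Inner query: departments.id where budget <= 351.
Outer: keep employees rows whose dept_id is not in that set.
Inner query → {1, 4}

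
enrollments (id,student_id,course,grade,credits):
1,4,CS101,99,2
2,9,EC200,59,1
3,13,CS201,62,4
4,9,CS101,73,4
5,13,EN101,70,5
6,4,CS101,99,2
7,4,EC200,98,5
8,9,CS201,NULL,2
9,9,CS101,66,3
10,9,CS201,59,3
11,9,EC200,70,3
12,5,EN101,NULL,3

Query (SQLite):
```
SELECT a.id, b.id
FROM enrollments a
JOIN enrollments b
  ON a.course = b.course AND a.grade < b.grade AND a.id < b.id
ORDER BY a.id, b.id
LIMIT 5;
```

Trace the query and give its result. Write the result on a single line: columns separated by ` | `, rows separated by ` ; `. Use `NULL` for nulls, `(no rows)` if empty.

2 | 7 ; 2 | 11 ; 4 | 6

Pairs (a,b) with same course, a.grade < b.grade, a.id < b.id.
course groups: CS101:{1,4,6,9} CS201:{3,8,10} EC200:{2,7,11} EN101:{5,12}
Ordered by (a.id, b.id); first 5.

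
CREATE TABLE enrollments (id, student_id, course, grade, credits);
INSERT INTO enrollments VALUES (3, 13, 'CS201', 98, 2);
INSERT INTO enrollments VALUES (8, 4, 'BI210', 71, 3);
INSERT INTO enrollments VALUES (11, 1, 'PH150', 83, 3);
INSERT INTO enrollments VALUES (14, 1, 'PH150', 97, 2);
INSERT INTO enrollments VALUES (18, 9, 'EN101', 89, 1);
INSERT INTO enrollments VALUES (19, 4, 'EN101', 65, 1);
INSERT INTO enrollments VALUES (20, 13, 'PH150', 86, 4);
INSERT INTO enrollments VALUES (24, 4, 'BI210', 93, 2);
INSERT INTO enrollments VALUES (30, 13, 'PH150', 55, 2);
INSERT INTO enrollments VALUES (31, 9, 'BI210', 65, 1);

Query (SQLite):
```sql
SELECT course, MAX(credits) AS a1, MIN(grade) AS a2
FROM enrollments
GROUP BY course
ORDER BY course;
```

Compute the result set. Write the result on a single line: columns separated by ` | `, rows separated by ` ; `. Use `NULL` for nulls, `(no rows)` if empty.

BI210 | 3 | 65 ; CS201 | 2 | 98 ; EN101 | 1 | 65 ; PH150 | 4 | 55

Group enrollments by course.
Per group compute: MAX(credits), MIN(grade).
  BI210: ids {8, 24, 31} → MAX(credits)=3, MIN(grade)=65
  CS201: ids {3} → MAX(credits)=2, MIN(grade)=98
  EN101: ids {18, 19} → MAX(credits)=1, MIN(grade)=65
  PH150: ids {11, 14, 20, 30} → MAX(credits)=4, MIN(grade)=55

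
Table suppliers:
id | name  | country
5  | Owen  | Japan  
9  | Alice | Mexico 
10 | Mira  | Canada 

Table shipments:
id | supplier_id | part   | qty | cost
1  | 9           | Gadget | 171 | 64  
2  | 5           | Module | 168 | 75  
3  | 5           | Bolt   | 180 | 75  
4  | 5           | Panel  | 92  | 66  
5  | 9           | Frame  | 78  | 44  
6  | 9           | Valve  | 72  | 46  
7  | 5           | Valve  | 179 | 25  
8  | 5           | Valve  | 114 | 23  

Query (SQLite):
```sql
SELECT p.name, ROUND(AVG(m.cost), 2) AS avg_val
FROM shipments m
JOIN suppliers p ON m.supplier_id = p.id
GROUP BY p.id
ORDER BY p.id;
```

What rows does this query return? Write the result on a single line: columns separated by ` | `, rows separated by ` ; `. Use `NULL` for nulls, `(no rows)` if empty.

Owen | 52.8 ; Alice | 51.33

Join each shipments row to its suppliers via supplier_id.
Group joined rows by suppliers.id; compute ROUND(AVG(m.cost), 2) per group.
  5: ids {2, 3, 4, 7, 8} → ROUND(AVG(m.cost), 2)=52.8
  9: ids {1, 5, 6} → ROUND(AVG(m.cost), 2)=51.33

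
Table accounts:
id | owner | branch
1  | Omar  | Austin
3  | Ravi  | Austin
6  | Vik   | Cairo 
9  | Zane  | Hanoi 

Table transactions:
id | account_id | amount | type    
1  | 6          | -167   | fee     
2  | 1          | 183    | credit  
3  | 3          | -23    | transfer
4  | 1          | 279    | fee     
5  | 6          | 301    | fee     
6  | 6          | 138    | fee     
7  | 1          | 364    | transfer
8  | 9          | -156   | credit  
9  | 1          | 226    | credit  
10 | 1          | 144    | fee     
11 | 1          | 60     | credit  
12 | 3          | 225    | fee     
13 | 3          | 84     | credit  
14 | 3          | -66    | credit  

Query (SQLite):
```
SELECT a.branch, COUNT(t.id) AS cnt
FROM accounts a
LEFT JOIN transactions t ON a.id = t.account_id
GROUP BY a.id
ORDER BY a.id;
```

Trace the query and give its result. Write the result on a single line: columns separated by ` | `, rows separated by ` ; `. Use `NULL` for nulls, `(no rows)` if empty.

Austin | 6 ; Austin | 4 ; Cairo | 3 ; Hanoi | 1

LEFT JOIN keeps every accounts row; unmatched ones get NULL for transactions columns.
Group by accounts.id and compute COUNT(t.id). COUNT(col) of an all-NULL group is 0.
  1: ids {2, 4, 7, 9, 10, 11} → COUNT(t.id)=6
  3: ids {3, 12, 13, 14} → COUNT(t.id)=4
  6: ids {1, 5, 6} → COUNT(t.id)=3
  9: ids {8} → COUNT(t.id)=1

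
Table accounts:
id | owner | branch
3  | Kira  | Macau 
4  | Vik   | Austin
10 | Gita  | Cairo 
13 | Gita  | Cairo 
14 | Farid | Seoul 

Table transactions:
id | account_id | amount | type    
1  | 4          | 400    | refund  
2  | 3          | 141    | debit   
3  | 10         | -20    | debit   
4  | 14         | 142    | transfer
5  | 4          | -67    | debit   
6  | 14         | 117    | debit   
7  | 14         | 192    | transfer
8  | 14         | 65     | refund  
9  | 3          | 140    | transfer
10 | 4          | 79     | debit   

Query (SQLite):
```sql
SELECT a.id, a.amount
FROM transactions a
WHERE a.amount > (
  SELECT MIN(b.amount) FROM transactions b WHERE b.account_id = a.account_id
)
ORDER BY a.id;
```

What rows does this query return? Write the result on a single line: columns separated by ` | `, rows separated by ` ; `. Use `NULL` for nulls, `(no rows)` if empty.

1 | 400 ; 2 | 141 ; 4 | 142 ; 6 | 117 ; 7 | 192 ; 10 | 79

For each transactions row a, compute MIN(amount) over rows sharing a.account_id.
Keep row a if a.amount > that per-group MIN.
  account_id=3: MIN(amount) = 140
  account_id=4: MIN(amount) = -67
  account_id=10: MIN(amount) = -20
  account_id=14: MIN(amount) = 65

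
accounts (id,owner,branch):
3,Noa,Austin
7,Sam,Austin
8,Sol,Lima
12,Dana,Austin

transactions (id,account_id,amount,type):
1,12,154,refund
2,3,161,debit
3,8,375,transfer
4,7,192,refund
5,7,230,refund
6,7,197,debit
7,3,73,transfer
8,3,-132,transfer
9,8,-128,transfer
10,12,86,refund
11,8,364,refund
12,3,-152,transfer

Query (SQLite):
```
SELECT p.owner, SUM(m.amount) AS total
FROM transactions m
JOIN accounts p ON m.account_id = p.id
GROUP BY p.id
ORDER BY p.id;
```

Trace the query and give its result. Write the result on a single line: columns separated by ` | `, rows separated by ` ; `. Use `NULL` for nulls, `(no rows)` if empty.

Noa | -50 ; Sam | 619 ; Sol | 611 ; Dana | 240

Join each transactions row to its accounts via account_id.
Group joined rows by accounts.id; compute SUM(m.amount) per group.
  3: ids {2, 7, 8, 12} → SUM(m.amount)=-50
  7: ids {4, 5, 6} → SUM(m.amount)=619
  8: ids {3, 9, 11} → SUM(m.amount)=611
  12: ids {1, 10} → SUM(m.amount)=240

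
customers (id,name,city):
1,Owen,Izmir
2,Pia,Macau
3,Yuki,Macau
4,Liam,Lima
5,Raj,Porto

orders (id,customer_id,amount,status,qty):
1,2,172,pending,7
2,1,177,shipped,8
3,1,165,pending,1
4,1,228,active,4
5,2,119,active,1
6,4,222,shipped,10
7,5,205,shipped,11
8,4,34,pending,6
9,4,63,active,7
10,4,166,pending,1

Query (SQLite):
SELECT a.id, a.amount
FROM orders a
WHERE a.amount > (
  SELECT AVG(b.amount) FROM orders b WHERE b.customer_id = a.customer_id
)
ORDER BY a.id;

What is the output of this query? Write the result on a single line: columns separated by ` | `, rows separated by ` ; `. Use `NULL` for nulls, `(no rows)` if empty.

For each orders row a, compute AVG(amount) over rows sharing a.customer_id.
Keep row a if a.amount > that per-group AVG.
  customer_id=1: AVG(amount) = 190.0
  customer_id=2: AVG(amount) = 145.5
  customer_id=4: AVG(amount) = 121.25
  customer_id=5: AVG(amount) = 205.0

1 | 172 ; 4 | 228 ; 6 | 222 ; 10 | 166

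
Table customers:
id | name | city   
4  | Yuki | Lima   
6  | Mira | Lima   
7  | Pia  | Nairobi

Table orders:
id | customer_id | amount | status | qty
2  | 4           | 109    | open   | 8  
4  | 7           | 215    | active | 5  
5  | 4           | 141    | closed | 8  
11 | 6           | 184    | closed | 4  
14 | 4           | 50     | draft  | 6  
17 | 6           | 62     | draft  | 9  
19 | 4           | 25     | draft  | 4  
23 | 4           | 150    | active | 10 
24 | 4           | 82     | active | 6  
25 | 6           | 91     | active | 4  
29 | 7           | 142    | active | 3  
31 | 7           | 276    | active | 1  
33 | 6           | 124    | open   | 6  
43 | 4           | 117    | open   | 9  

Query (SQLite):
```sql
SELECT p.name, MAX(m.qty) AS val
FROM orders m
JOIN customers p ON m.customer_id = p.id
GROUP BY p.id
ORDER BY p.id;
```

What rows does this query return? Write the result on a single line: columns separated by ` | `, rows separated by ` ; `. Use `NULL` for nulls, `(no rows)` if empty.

Join each orders row to its customers via customer_id.
Group joined rows by customers.id; compute MAX(m.qty) per group.
  4: ids {2, 5, 14, 19, 23, 24, 43} → MAX(m.qty)=10
  6: ids {11, 17, 25, 33} → MAX(m.qty)=9
  7: ids {4, 29, 31} → MAX(m.qty)=5

Yuki | 10 ; Mira | 9 ; Pia | 5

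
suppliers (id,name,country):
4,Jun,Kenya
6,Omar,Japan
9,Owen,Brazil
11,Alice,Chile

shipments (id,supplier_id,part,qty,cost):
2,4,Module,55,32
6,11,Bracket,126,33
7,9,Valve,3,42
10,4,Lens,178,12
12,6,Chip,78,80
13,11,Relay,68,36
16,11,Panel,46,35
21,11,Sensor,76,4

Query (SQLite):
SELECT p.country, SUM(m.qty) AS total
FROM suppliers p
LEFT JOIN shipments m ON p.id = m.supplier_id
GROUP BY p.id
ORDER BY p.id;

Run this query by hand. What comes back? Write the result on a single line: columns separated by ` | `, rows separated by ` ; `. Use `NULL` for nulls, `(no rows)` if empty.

Kenya | 233 ; Japan | 78 ; Brazil | 3 ; Chile | 316

LEFT JOIN keeps every suppliers row; unmatched ones get NULL for shipments columns.
Group by suppliers.id and compute SUM(m.qty). SUM over an all-NULL group is NULL.
  4: ids {2, 10} → SUM(m.qty)=233
  6: ids {12} → SUM(m.qty)=78
  9: ids {7} → SUM(m.qty)=3
  11: ids {6, 13, 16, 21} → SUM(m.qty)=316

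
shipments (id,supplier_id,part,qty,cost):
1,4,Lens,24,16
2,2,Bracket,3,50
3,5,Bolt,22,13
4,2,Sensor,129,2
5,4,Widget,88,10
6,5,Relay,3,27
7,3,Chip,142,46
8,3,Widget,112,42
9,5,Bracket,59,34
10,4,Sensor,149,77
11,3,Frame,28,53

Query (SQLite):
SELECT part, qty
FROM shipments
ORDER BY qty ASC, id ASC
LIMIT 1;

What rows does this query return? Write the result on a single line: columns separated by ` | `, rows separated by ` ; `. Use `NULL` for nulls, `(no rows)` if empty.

Bracket | 3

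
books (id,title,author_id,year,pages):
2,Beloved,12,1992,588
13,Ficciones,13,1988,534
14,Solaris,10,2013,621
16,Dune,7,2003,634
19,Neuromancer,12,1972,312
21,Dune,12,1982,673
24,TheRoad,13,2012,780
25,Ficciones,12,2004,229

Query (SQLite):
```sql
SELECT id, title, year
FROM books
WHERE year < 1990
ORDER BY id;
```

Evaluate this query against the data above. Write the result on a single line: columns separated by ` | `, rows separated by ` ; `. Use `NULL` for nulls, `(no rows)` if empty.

13 | Ficciones | 1988 ; 19 | Neuromancer | 1972 ; 21 | Dune | 1982

year < 1990: ids {13, 19, 21}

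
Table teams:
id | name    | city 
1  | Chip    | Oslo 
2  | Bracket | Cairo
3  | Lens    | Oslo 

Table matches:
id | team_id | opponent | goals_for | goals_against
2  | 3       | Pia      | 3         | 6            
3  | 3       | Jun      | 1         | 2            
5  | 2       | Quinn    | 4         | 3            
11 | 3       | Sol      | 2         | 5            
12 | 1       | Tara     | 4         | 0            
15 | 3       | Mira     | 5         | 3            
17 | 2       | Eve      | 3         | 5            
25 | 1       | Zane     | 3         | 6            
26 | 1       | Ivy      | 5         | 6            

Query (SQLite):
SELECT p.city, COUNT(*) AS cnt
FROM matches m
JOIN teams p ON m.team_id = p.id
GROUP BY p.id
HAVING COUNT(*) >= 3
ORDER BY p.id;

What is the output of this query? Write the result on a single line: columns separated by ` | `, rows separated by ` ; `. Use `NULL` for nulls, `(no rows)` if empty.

Join each matches row to its teams via team_id.
Group joined rows by teams.id; compute COUNT(*) per group.
HAVING: keep groups with count ≥ 3.
  1: ids {12, 25, 26} → COUNT(*)=3
  2: ids {5, 17} → COUNT(*)=2
  3: ids {2, 3, 11, 15} → COUNT(*)=4

Oslo | 3 ; Oslo | 4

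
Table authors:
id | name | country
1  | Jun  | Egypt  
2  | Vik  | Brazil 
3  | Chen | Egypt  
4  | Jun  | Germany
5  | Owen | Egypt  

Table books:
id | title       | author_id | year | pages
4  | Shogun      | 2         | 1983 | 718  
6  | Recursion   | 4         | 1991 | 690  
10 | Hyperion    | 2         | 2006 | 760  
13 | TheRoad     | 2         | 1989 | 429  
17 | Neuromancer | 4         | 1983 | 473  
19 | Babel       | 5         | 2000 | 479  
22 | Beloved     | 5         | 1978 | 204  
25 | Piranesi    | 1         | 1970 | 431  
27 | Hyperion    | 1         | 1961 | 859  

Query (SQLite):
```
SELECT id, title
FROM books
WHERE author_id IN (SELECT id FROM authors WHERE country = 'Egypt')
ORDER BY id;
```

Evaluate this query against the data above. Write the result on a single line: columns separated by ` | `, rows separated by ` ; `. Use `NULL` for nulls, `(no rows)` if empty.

Inner query: authors.id where country = 'Egypt'.
Outer: keep books rows whose author_id is in that set.
Inner query → {1, 3, 5}

19 | Babel ; 22 | Beloved ; 25 | Piranesi ; 27 | Hyperion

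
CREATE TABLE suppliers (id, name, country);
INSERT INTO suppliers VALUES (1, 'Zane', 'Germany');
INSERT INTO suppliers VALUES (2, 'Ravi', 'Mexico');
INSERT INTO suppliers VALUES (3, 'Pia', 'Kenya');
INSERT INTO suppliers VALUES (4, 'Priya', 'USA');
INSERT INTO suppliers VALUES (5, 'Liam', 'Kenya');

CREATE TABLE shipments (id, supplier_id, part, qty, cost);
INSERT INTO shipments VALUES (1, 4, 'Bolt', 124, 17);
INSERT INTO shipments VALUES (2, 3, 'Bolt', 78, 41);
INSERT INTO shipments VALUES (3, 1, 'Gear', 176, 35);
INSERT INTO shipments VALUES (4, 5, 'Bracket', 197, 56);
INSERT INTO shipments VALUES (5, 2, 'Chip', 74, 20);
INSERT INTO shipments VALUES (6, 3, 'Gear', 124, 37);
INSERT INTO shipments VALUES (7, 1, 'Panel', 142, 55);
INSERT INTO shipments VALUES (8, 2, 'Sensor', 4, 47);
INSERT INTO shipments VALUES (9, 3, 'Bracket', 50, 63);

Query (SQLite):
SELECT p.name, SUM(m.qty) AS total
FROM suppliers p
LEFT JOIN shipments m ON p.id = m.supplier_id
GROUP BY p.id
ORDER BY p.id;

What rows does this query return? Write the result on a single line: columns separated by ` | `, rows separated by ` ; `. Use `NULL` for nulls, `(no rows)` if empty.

Zane | 318 ; Ravi | 78 ; Pia | 252 ; Priya | 124 ; Liam | 197

LEFT JOIN keeps every suppliers row; unmatched ones get NULL for shipments columns.
Group by suppliers.id and compute SUM(m.qty). SUM over an all-NULL group is NULL.
  1: ids {3, 7} → SUM(m.qty)=318
  2: ids {5, 8} → SUM(m.qty)=78
  3: ids {2, 6, 9} → SUM(m.qty)=252
  4: ids {1} → SUM(m.qty)=124
  5: ids {4} → SUM(m.qty)=197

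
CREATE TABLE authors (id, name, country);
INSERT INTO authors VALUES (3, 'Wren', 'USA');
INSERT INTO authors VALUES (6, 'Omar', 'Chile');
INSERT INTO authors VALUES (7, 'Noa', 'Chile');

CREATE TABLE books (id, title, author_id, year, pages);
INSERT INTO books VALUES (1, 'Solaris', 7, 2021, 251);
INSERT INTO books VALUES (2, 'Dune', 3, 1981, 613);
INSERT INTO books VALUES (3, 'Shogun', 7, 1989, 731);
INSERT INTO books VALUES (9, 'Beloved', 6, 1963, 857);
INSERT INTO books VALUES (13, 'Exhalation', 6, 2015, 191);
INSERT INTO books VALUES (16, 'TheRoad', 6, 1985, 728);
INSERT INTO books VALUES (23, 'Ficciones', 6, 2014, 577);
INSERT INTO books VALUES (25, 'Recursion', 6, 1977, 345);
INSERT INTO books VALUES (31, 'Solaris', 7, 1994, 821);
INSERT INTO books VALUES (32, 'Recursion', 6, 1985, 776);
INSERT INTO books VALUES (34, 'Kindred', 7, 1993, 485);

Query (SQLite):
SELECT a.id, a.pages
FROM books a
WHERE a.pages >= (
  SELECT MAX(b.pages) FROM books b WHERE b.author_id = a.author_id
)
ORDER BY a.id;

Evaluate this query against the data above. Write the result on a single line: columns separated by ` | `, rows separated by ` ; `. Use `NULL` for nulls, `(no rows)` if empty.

2 | 613 ; 9 | 857 ; 31 | 821

For each books row a, compute MAX(pages) over rows sharing a.author_id.
Keep row a if a.pages >= that per-group MAX.
  author_id=3: MAX(pages) = 613
  author_id=6: MAX(pages) = 857
  author_id=7: MAX(pages) = 821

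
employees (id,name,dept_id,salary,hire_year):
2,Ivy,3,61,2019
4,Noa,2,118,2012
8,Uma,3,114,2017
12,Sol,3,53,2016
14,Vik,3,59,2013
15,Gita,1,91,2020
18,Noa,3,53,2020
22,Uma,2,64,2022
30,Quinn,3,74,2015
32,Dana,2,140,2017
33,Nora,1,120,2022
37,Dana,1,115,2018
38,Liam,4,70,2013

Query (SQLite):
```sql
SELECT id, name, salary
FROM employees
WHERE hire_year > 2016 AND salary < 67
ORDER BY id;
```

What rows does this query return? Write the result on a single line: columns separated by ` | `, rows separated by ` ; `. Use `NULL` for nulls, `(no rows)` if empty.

2 | Ivy | 61 ; 18 | Noa | 53 ; 22 | Uma | 64

hire_year > 2016: ids {2, 8, 15, 18, 22, 32, 33, 37}
salary < 67: ids {2, 12, 14, 18, 22}
Combine with AND.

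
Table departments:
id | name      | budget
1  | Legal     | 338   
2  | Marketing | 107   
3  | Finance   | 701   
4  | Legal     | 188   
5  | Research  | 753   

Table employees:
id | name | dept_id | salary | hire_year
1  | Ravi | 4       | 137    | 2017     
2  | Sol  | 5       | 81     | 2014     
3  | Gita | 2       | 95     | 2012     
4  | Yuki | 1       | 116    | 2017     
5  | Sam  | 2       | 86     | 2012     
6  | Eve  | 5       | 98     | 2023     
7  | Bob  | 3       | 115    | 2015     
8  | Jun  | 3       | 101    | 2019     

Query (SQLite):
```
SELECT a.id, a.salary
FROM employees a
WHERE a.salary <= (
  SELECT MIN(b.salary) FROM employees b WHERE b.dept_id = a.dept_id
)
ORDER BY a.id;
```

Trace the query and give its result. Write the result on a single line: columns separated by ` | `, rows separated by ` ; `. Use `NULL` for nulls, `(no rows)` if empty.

1 | 137 ; 2 | 81 ; 4 | 116 ; 5 | 86 ; 8 | 101

For each employees row a, compute MIN(salary) over rows sharing a.dept_id.
Keep row a if a.salary <= that per-group MIN.
  dept_id=1: MIN(salary) = 116
  dept_id=2: MIN(salary) = 86
  dept_id=3: MIN(salary) = 101
  dept_id=4: MIN(salary) = 137
  dept_id=5: MIN(salary) = 81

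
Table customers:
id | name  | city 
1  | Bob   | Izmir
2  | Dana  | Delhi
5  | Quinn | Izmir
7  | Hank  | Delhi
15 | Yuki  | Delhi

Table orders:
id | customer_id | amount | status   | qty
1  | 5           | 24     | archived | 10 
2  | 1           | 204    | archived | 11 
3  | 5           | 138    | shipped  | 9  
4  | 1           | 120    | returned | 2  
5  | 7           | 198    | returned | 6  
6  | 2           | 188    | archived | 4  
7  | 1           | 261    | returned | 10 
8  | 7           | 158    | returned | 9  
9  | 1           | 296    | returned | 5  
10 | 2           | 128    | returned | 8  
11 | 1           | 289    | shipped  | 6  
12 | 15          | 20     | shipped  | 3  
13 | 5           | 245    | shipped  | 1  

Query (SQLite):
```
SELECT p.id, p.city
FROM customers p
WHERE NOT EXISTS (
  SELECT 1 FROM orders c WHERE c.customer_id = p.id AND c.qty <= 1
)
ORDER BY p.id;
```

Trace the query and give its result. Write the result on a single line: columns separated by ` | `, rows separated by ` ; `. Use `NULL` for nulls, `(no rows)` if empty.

1 | Izmir ; 2 | Delhi ; 7 | Delhi ; 15 | Delhi

For each customers row, check whether any orders with matching customer_id has qty <= 1.
Keep rows where that is false.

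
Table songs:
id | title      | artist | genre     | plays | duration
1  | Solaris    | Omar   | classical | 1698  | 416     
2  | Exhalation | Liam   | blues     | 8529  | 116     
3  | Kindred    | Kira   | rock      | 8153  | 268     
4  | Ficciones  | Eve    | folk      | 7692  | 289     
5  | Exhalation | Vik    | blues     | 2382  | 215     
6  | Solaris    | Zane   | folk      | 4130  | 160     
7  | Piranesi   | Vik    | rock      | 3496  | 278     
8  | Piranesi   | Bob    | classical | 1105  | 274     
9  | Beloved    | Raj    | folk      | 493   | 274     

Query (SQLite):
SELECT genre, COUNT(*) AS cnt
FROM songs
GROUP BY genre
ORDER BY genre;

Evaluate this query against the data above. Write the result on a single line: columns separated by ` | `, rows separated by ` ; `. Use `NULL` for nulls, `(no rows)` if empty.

blues | 2 ; classical | 2 ; folk | 3 ; rock | 2

Partition songs by genre; compute COUNT(*) within each group.
  blues: ids {2, 5} → COUNT(*)=2
  classical: ids {1, 8} → COUNT(*)=2
  folk: ids {4, 6, 9} → COUNT(*)=3
  rock: ids {3, 7} → COUNT(*)=2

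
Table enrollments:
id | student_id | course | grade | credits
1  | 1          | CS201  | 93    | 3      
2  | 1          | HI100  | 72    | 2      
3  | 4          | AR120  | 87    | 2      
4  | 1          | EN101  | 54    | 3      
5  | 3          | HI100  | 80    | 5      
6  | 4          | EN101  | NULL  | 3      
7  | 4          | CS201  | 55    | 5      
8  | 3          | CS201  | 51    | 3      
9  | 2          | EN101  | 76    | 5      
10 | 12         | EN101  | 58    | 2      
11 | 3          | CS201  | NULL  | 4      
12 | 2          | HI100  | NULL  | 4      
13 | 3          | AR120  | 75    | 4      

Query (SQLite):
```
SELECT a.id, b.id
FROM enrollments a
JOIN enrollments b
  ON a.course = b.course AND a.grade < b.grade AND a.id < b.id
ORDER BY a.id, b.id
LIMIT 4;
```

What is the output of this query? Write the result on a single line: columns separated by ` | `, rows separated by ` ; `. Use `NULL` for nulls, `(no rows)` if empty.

Pairs (a,b) with same course, a.grade < b.grade, a.id < b.id.
course groups: AR120:{3,13} CS201:{1,7,8,11} EN101:{4,6,9,10} HI100:{2,5,12}
Ordered by (a.id, b.id); first 4.

2 | 5 ; 4 | 9 ; 4 | 10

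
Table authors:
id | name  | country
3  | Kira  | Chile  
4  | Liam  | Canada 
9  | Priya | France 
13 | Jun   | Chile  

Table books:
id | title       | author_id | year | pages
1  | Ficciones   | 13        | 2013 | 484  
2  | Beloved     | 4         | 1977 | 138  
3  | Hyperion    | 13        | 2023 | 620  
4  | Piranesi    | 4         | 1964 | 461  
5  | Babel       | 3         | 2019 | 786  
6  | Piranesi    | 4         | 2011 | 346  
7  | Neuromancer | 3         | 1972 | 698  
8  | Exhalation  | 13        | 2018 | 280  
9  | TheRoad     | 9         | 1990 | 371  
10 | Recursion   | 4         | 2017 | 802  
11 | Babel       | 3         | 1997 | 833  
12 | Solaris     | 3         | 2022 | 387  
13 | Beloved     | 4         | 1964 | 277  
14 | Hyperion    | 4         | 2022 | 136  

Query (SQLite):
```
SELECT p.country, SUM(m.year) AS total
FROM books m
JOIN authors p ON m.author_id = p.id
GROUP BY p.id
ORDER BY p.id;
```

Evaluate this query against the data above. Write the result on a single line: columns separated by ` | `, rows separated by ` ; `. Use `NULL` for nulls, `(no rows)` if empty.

Join each books row to its authors via author_id.
Group joined rows by authors.id; compute SUM(m.year) per group.
  3: ids {5, 7, 11, 12} → SUM(m.year)=8010
  4: ids {2, 4, 6, 10, 13, 14} → SUM(m.year)=11955
  9: ids {9} → SUM(m.year)=1990
  13: ids {1, 3, 8} → SUM(m.year)=6054

Chile | 8010 ; Canada | 11955 ; France | 1990 ; Chile | 6054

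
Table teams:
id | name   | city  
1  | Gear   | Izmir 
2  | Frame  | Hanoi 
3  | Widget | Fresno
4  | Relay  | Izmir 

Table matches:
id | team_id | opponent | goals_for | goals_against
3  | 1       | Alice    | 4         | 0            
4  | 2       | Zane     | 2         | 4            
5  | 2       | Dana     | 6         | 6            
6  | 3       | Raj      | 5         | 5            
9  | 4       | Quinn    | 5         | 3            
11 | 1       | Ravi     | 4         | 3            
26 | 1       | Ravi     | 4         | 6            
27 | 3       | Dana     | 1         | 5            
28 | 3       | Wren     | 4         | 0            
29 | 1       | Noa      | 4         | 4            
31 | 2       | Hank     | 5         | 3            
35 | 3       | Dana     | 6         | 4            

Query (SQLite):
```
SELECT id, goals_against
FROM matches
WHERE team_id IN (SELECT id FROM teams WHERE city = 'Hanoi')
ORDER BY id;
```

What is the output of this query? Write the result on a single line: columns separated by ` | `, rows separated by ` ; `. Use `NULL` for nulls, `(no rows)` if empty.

Inner query: teams.id where city = 'Hanoi'.
Outer: keep matches rows whose team_id is in that set.
Inner query → {2}

4 | 4 ; 5 | 6 ; 31 | 3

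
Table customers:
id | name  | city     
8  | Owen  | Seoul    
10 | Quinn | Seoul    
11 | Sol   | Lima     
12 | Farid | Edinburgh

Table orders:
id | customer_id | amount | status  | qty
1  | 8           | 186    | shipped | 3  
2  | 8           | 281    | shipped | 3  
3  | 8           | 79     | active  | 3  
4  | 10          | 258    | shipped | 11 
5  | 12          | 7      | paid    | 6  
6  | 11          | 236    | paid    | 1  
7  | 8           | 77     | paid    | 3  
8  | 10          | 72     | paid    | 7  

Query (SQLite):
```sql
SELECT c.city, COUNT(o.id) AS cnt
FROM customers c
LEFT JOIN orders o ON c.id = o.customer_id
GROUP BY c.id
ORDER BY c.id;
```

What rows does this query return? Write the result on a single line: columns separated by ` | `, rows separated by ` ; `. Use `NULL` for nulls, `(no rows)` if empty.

Seoul | 4 ; Seoul | 2 ; Lima | 1 ; Edinburgh | 1

LEFT JOIN keeps every customers row; unmatched ones get NULL for orders columns.
Group by customers.id and compute COUNT(o.id). COUNT(col) of an all-NULL group is 0.
  8: ids {1, 2, 3, 7} → COUNT(o.id)=4
  10: ids {4, 8} → COUNT(o.id)=2
  11: ids {6} → COUNT(o.id)=1
  12: ids {5} → COUNT(o.id)=1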